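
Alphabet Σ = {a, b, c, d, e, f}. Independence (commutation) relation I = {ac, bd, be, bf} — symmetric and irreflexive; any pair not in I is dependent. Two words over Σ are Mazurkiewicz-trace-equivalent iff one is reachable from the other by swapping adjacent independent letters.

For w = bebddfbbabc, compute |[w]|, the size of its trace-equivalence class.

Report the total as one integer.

70

#0=b has no predecessor
#1=e has no predecessor
#2=b depends on [0:b]
#3=d depends on [1:e]
#4=d depends on [3:d]
#5=f depends on [4:d]
#6=b depends on [2:b]
#7=b depends on [6:b]
#8=a depends on [5:f, 7:b]
#9=b depends on [8:a]
#10=c depends on [9:b]
sources: [0:b, 1:e]
N(rest) = Σ N(rest − s) over sources s of rest; N(one piece) = 1:
  size 1 → [10]=1
  size 2 → [9,10]=1
  size 3 → [8,9,10]=1
  size 4 → [5,8,9,10]=1  [7,8,9,10]=1
  size 5 → [4,5,8,9,10]=1  [5,7,8,9,10]=2  [6,7,8,9,10]=1
  size 6 → [2,6,7,8,9,10]=1  [3,4,5,8,9,10]=1  [4,5,7,8,9,10]=3  [5,6,7,8,9,10]=3
  size 7 → [0,2,6,7,8,9,10]=1  [1,3,4,5,8,9,10]=1  [2,5,6,7,8,9,10]=4  [3,4,5,7,8,9,10]=4  [4,5,6,7,8,9,10]=6
  size 8 → [0,2,5,6,7,8,9,10]=5  [1,3,4,5,7,8,9,10]=5  [2,4,5,6,7,8,9,10]=10  [3,4,5,6,7,8,9,10]=10
  size 9 → [0,2,4,5,6,7,8,9,10]=15  [1,3,4,5,6,7,8,9,10]=15  [2,3,4,5,6,7,8,9,10]=20
  first=0(b) contributes 35
  first=1(e) contributes 35
|[w]| = 70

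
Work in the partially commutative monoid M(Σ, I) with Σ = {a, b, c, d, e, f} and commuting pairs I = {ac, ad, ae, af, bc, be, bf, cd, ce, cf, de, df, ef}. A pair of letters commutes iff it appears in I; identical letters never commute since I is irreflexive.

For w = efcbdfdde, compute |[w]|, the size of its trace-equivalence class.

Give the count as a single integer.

0(e) covers ∅
1(f) covers ∅
2(c) covers ∅
3(b) covers ∅
4(d) covers 3:b
5(f) covers 1:f
6(d) covers 4:d
7(d) covers 6:d
8(e) covers 0:e
floor of heap: 0:e, 1:f, 2:c, 3:b
completions by unplaced set U, small U first (add the entries for U minus each lowest piece of U):
  |U|=1: {2}:1  {5}:1  {7}:1  {8}:1
  |U|=2: {0,8}:1  {1,5}:1  {2,5}:2  {2,7}:2  {2,8}:2  {5,7}:2  {5,8}:2  {6,7}:1  {7,8}:2
  |U|=3: {0,2,8}:3  {0,5,8}:3  {0,7,8}:3  {1,2,5}:3  {1,5,7}:3  {1,5,8}:3  {2,5,7}:6  {2,5,8}:6  {2,6,7}:3  {2,7,8}:6  {4,6,7}:1  {5,6,7}:3  {5,7,8}:6  {6,7,8}:3
  |U|=4: {0,1,5,8}:6  {0,2,5,8}:12  {0,2,7,8}:12  {0,5,7,8}:12  {0,6,7,8}:6  {1,2,5,7}:12  {1,2,5,8}:12  {1,5,6,7}:6  {1,5,7,8}:12  {2,4,6,7}:4  {2,5,6,7}:12  {2,5,7,8}:24  {2,6,7,8}:12  {3,4,6,7}:1  {4,5,6,7}:4  {4,6,7,8}:4  {5,6,7,8}:12
  |U|=5: {0,1,2,5,8}:30  {0,1,5,7,8}:30  {0,2,5,7,8}:60  {0,2,6,7,8}:30  {0,4,6,7,8}:10  {0,5,6,7,8}:30  {1,2,5,6,7}:30  {1,2,5,7,8}:60  {1,4,5,6,7}:10  {1,5,6,7,8}:30  {2,3,4,6,7}:5  {2,4,5,6,7}:20  {2,4,6,7,8}:20  {2,5,6,7,8}:60  {3,4,5,6,7}:5  {3,4,6,7,8}:5  {4,5,6,7,8}:20
  |U|=6: {0,1,2,5,7,8}:180  {0,1,5,6,7,8}:90  {0,2,4,6,7,8}:60  {0,2,5,6,7,8}:180  {0,3,4,6,7,8}:15  {0,4,5,6,7,8}:60  {1,2,4,5,6,7}:60  {1,2,5,6,7,8}:180  {1,3,4,5,6,7}:15  {1,4,5,6,7,8}:60  {2,3,4,5,6,7}:30  {2,3,4,6,7,8}:30  {2,4,5,6,7,8}:120  {3,4,5,6,7,8}:30
  |U|=7: {0,1,2,5,6,7,8}:630  {0,1,4,5,6,7,8}:210  {0,2,3,4,6,7,8}:105  {0,2,4,5,6,7,8}:420  {0,3,4,5,6,7,8}:105  {1,2,3,4,5,6,7}:105  {1,2,4,5,6,7,8}:420  {1,3,4,5,6,7,8}:105  {2,3,4,5,6,7,8}:210
  start at 0(e): 840
  start at 1(f): 840
  start at 2(c): 420
  start at 3(b): 1680
sum over floor = 3780

3780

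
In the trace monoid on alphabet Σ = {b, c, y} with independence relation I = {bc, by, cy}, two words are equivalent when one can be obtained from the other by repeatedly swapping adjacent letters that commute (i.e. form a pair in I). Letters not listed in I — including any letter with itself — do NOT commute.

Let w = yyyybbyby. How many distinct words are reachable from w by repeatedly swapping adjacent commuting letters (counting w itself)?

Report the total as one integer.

0(y) covers ∅
1(y) covers 0:y
2(y) covers 1:y
3(y) covers 2:y
4(b) covers ∅
5(b) covers 4:b
6(y) covers 3:y
7(b) covers 5:b
8(y) covers 6:y
floor of heap: 0:y, 4:b
completions by unplaced set U, small U first (add the entries for U minus each lowest piece of U):
  |U|=1: {7}:1  {8}:1
  |U|=2: {5,7}:1  {6,8}:1  {7,8}:2
  |U|=3: {3,6,8}:1  {4,5,7}:1  {5,7,8}:3  {6,7,8}:3
  |U|=4: {2,3,6,8}:1  {3,6,7,8}:4  {4,5,7,8}:4  {5,6,7,8}:6
  |U|=5: {1,2,3,6,8}:1  {2,3,6,7,8}:5  {3,5,6,7,8}:10  {4,5,6,7,8}:10
  |U|=6: {0,1,2,3,6,8}:1  {1,2,3,6,7,8}:6  {2,3,5,6,7,8}:15  {3,4,5,6,7,8}:20
  |U|=7: {0,1,2,3,6,7,8}:7  {1,2,3,5,6,7,8}:21  {2,3,4,5,6,7,8}:35
  start at 0(y): 56
  start at 4(b): 28
sum over floor = 84

84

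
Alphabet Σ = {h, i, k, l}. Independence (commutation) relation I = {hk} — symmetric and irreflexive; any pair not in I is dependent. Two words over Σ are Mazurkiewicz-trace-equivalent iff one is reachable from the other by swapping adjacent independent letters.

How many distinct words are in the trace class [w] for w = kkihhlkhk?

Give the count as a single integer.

#0=k has no predecessor
#1=k depends on [0:k]
#2=i depends on [1:k]
#3=h depends on [2:i]
#4=h depends on [3:h]
#5=l depends on [4:h]
#6=k depends on [5:l]
#7=h depends on [5:l]
#8=k depends on [6:k]
sources: [0:k]
N(rest) = Σ N(rest − s) over sources s of rest; N(one piece) = 1:
  size 1 → [7]=1  [8]=1
  size 2 → [6,8]=1  [7,8]=2
  size 3 → [6,7,8]=3
  size 4 → [5,6,7,8]=3
  size 5 → [4,5,6,7,8]=3
  size 6 → [3,4,5,6,7,8]=3
  size 7 → [2,3,4,5,6,7,8]=3
  first=0(k) contributes 3

3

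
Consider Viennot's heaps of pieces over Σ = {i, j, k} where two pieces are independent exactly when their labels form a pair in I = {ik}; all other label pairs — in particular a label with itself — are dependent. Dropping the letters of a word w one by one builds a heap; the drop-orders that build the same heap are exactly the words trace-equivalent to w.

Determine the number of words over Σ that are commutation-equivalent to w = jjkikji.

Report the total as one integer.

3

drop 0:j onto floor
drop 1:j onto {0:j}
drop 2:k onto {1:j}
drop 3:i onto {1:j}
drop 4:k onto {2:k}
drop 5:j onto {3:i, 4:k}
drop 6:i onto {5:j}
ground layer = {0:j}
drop-orders for the pieces not yet dropped (sum over which currently-grounded one goes next):
  1 to go: {6} 1
  2 to go: {5,6} 1
  3 to go: {3,5,6} 1  {4,5,6} 1
  4 to go: {2,4,5,6} 1  {3,4,5,6} 2
  5 to go: {2,3,4,5,6} 3
  if 0:j drops first: 3 orders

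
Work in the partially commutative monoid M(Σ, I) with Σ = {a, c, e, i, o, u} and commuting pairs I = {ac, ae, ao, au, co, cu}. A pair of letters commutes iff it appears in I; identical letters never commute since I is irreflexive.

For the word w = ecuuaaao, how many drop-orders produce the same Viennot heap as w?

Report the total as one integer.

piece 0:e — minimal
piece 1:c rests on {0:e}
piece 2:u rests on {0:e}
piece 3:u rests on {2:u}
piece 4:a — minimal
piece 5:a rests on {4:a}
piece 6:a rests on {5:a}
piece 7:o rests on {3:u}
minimal pieces: {0:e, 4:a}
ways to finish when only these pieces remain (= sum over removing one remaining piece with nothing left below it):
  1 left: {1}→1  {6}→1  {7}→1
  2 left: {1,6}→2  {1,7}→2  {3,7}→1  {5,6}→1  {6,7}→2
  3 left: {1,3,7}→3  {1,5,6}→3  {1,6,7}→6  {2,3,7}→1  {3,6,7}→3  {4,5,6}→1  {5,6,7}→3
  4 left: {1,2,3,7}→4  {1,3,6,7}→12  {1,4,5,6}→4  {1,5,6,7}→12  {2,3,6,7}→4  {3,5,6,7}→6  {4,5,6,7}→4
  5 left: {0,1,2,3,7}→4  {1,2,3,6,7}→20  {1,3,5,6,7}→30  {1,4,5,6,7}→20  {2,3,5,6,7}→10  {3,4,5,6,7}→10
  6 left: {0,1,2,3,6,7}→24  {1,2,3,5,6,7}→60  {1,3,4,5,6,7}→60  {2,3,4,5,6,7}→20
  placing 0:e first → 140 extensions
  placing 4:a first → 84 extensions
total linear extensions = 224

224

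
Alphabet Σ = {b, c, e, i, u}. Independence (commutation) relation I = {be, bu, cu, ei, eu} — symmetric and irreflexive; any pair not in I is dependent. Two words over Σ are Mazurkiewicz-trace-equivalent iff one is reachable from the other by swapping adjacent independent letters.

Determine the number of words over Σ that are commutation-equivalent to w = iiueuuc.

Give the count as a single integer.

#0=i has no predecessor
#1=i depends on [0:i]
#2=u depends on [1:i]
#3=e has no predecessor
#4=u depends on [2:u]
#5=u depends on [4:u]
#6=c depends on [1:i, 3:e]
sources: [0:i, 3:e]
N(rest) = Σ N(rest − s) over sources s of rest; N(one piece) = 1:
  size 1 → [5]=1  [6]=1
  size 2 → [3,6]=1  [4,5]=1  [5,6]=2
  size 3 → [2,4,5]=1  [3,5,6]=3  [4,5,6]=3
  size 4 → [2,4,5,6]=4  [3,4,5,6]=6
  size 5 → [1,2,4,5,6]=4  [2,3,4,5,6]=10
  first=0(i) contributes 14
  first=3(e) contributes 4
|[w]| = 18

18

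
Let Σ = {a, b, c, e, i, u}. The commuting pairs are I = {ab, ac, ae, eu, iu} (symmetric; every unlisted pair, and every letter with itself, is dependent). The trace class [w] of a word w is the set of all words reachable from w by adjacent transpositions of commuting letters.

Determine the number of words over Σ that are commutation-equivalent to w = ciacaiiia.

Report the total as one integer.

3

0(c) covers ∅
1(i) covers 0:c
2(a) covers 1:i
3(c) covers 1:i
4(a) covers 2:a
5(i) covers 3:c, 4:a
6(i) covers 5:i
7(i) covers 6:i
8(a) covers 7:i
floor of heap: 0:c
completions by unplaced set U, small U first (add the entries for U minus each lowest piece of U):
  |U|=1: {8}:1
  |U|=2: {7,8}:1
  |U|=3: {6,7,8}:1
  |U|=4: {5,6,7,8}:1
  |U|=5: {3,5,6,7,8}:1  {4,5,6,7,8}:1
  |U|=6: {2,4,5,6,7,8}:1  {3,4,5,6,7,8}:2
  |U|=7: {2,3,4,5,6,7,8}:3
  start at 0(c): 3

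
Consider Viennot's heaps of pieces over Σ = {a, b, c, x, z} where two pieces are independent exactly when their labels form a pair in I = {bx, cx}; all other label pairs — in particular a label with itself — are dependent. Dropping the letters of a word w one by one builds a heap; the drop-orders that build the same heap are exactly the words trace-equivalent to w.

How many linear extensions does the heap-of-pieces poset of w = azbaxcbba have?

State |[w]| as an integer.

4

0(a) covers ∅
1(z) covers 0:a
2(b) covers 1:z
3(a) covers 2:b
4(x) covers 3:a
5(c) covers 3:a
6(b) covers 5:c
7(b) covers 6:b
8(a) covers 4:x, 7:b
floor of heap: 0:a
completions by unplaced set U, small U first (add the entries for U minus each lowest piece of U):
  |U|=1: {8}:1
  |U|=2: {4,8}:1  {7,8}:1
  |U|=3: {4,7,8}:2  {6,7,8}:1
  |U|=4: {4,6,7,8}:3  {5,6,7,8}:1
  |U|=5: {4,5,6,7,8}:4
  |U|=6: {3,4,5,6,7,8}:4
  |U|=7: {2,3,4,5,6,7,8}:4
  start at 0(a): 4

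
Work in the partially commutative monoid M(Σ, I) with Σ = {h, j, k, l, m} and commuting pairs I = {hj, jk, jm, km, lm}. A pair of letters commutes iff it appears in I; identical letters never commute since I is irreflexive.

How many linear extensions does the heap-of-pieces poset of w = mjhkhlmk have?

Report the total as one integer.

#0=m has no predecessor
#1=j has no predecessor
#2=h depends on [0:m]
#3=k depends on [2:h]
#4=h depends on [3:k]
#5=l depends on [1:j, 4:h]
#6=m depends on [4:h]
#7=k depends on [5:l]
sources: [0:m, 1:j]
N(rest) = Σ N(rest − s) over sources s of rest; N(one piece) = 1:
  size 1 → [6]=1  [7]=1
  size 2 → [5,7]=1  [6,7]=2
  size 3 → [1,5,7]=1  [5,6,7]=3
  size 4 → [1,5,6,7]=4  [4,5,6,7]=3
  size 5 → [1,4,5,6,7]=7  [3,4,5,6,7]=3
  size 6 → [1,3,4,5,6,7]=10  [2,3,4,5,6,7]=3
  first=0(m) contributes 13
  first=1(j) contributes 3
|[w]| = 16

16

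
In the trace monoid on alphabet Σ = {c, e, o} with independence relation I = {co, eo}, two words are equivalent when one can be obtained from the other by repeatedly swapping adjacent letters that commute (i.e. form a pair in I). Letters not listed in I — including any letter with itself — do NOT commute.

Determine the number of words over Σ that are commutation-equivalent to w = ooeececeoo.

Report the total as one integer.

drop 0:o onto floor
drop 1:o onto {0:o}
drop 2:e onto floor
drop 3:e onto {2:e}
drop 4:c onto {3:e}
drop 5:e onto {4:c}
drop 6:c onto {5:e}
drop 7:e onto {6:c}
drop 8:o onto {1:o}
drop 9:o onto {8:o}
ground layer = {0:o, 2:e}
drop-orders for the pieces not yet dropped (sum over which currently-grounded one goes next):
  1 to go: {7} 1  {9} 1
  2 to go: {6,7} 1  {7,9} 2  {8,9} 1
  3 to go: {1,8,9} 1  {5,6,7} 1  {6,7,9} 3  {7,8,9} 3
  4 to go: {0,1,8,9} 1  {1,7,8,9} 4  {4,5,6,7} 1  {5,6,7,9} 4  {6,7,8,9} 6
  5 to go: {0,1,7,8,9} 5  {1,6,7,8,9} 10  {3,4,5,6,7} 1  {4,5,6,7,9} 5  {5,6,7,8,9} 10
  6 to go: {0,1,6,7,8,9} 15  {1,5,6,7,8,9} 20  {2,3,4,5,6,7} 1  {3,4,5,6,7,9} 6  {4,5,6,7,8,9} 15
  7 to go: {0,1,5,6,7,8,9} 35  {1,4,5,6,7,8,9} 35  {2,3,4,5,6,7,9} 7  {3,4,5,6,7,8,9} 21
  8 to go: {0,1,4,5,6,7,8,9} 70  {1,3,4,5,6,7,8,9} 56  {2,3,4,5,6,7,8,9} 28
  if 0:o drops first: 84 orders
  if 2:e drops first: 126 orders
heap linearizations: 210

210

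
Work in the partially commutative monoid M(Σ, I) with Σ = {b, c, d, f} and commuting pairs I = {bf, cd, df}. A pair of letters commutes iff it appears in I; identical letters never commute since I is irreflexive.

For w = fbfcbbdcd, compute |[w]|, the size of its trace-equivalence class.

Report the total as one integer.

9

0(f) covers ∅
1(b) covers ∅
2(f) covers 0:f
3(c) covers 1:b, 2:f
4(b) covers 3:c
5(b) covers 4:b
6(d) covers 5:b
7(c) covers 5:b
8(d) covers 6:d
floor of heap: 0:f, 1:b
completions by unplaced set U, small U first (add the entries for U minus each lowest piece of U):
  |U|=1: {7}:1  {8}:1
  |U|=2: {6,8}:1  {7,8}:2
  |U|=3: {6,7,8}:3
  |U|=4: {5,6,7,8}:3
  |U|=5: {4,5,6,7,8}:3
  |U|=6: {3,4,5,6,7,8}:3
  |U|=7: {1,3,4,5,6,7,8}:3  {2,3,4,5,6,7,8}:3
  start at 0(f): 6
  start at 1(b): 3
sum over floor = 9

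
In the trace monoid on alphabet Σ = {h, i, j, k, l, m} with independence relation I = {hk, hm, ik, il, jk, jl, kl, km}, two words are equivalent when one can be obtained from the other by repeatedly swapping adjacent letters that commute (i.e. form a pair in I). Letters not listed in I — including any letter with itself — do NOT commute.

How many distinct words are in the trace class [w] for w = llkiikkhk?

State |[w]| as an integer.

drop 0:l onto floor
drop 1:l onto {0:l}
drop 2:k onto floor
drop 3:i onto floor
drop 4:i onto {3:i}
drop 5:k onto {2:k}
drop 6:k onto {5:k}
drop 7:h onto {1:l, 4:i}
drop 8:k onto {6:k}
ground layer = {0:l, 2:k, 3:i}
drop-orders for the pieces not yet dropped (sum over which currently-grounded one goes next):
  1 to go: {7} 1  {8} 1
  2 to go: {1,7} 1  {4,7} 1  {6,8} 1  {7,8} 2
  3 to go: {0,1,7} 1  {1,4,7} 2  {1,7,8} 3  {3,4,7} 1  {4,7,8} 3  {5,6,8} 1  {6,7,8} 3
  4 to go: {0,1,4,7} 3  {0,1,7,8} 4  {1,3,4,7} 3  {1,4,7,8} 8  {1,6,7,8} 6  {2,5,6,8} 1  {3,4,7,8} 4  {4,6,7,8} 6  {5,6,7,8} 4
  5 to go: {0,1,3,4,7} 6  {0,1,4,7,8} 15  {0,1,6,7,8} 10  {1,3,4,7,8} 15  {1,4,6,7,8} 20  {1,5,6,7,8} 10  {2,5,6,7,8} 5  {3,4,6,7,8} 10  {4,5,6,7,8} 10
  6 to go: {0,1,3,4,7,8} 36  {0,1,4,6,7,8} 45  {0,1,5,6,7,8} 20  {1,2,5,6,7,8} 15  {1,3,4,6,7,8} 45  {1,4,5,6,7,8} 40  {2,4,5,6,7,8} 15  {3,4,5,6,7,8} 20
  7 to go: {0,1,2,5,6,7,8} 35  {0,1,3,4,6,7,8} 126  {0,1,4,5,6,7,8} 105  {1,2,4,5,6,7,8} 70  {1,3,4,5,6,7,8} 105  {2,3,4,5,6,7,8} 35
  if 0:l drops first: 210 orders
  if 2:k drops first: 336 orders
  if 3:i drops first: 210 orders
heap linearizations: 756

756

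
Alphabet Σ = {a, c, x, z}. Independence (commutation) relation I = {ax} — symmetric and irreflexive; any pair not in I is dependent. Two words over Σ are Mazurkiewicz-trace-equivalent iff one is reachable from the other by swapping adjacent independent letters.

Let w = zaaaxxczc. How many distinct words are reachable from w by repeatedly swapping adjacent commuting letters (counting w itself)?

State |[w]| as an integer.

10

drop 0:z onto floor
drop 1:a onto {0:z}
drop 2:a onto {1:a}
drop 3:a onto {2:a}
drop 4:x onto {0:z}
drop 5:x onto {4:x}
drop 6:c onto {3:a, 5:x}
drop 7:z onto {6:c}
drop 8:c onto {7:z}
ground layer = {0:z}
drop-orders for the pieces not yet dropped (sum over which currently-grounded one goes next):
  1 to go: {8} 1
  2 to go: {7,8} 1
  3 to go: {6,7,8} 1
  4 to go: {3,6,7,8} 1  {5,6,7,8} 1
  5 to go: {2,3,6,7,8} 1  {3,5,6,7,8} 2  {4,5,6,7,8} 1
  6 to go: {1,2,3,6,7,8} 1  {2,3,5,6,7,8} 3  {3,4,5,6,7,8} 3
  7 to go: {1,2,3,5,6,7,8} 4  {2,3,4,5,6,7,8} 6
  if 0:z drops first: 10 orders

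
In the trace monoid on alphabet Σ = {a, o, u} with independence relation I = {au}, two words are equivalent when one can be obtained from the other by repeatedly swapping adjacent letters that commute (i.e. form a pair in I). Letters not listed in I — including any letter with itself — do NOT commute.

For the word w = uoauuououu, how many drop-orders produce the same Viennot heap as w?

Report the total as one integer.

#0=u has no predecessor
#1=o depends on [0:u]
#2=a depends on [1:o]
#3=u depends on [1:o]
#4=u depends on [3:u]
#5=o depends on [2:a, 4:u]
#6=u depends on [5:o]
#7=o depends on [6:u]
#8=u depends on [7:o]
#9=u depends on [8:u]
sources: [0:u]
N(rest) = Σ N(rest − s) over sources s of rest; N(one piece) = 1:
  size 1 → [9]=1
  size 2 → [8,9]=1
  size 3 → [7,8,9]=1
  size 4 → [6,7,8,9]=1
  size 5 → [5,6,7,8,9]=1
  size 6 → [2,5,6,7,8,9]=1  [4,5,6,7,8,9]=1
  size 7 → [2,4,5,6,7,8,9]=2  [3,4,5,6,7,8,9]=1
  size 8 → [2,3,4,5,6,7,8,9]=3
  first=0(u) contributes 3

3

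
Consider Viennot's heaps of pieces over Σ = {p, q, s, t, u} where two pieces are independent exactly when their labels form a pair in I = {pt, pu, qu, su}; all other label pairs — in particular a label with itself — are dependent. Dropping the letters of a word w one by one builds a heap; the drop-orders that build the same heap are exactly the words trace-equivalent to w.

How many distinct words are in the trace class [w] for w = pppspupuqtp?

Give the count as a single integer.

81

drop 0:p onto floor
drop 1:p onto {0:p}
drop 2:p onto {1:p}
drop 3:s onto {2:p}
drop 4:p onto {3:s}
drop 5:u onto floor
drop 6:p onto {4:p}
drop 7:u onto {5:u}
drop 8:q onto {6:p}
drop 9:t onto {7:u, 8:q}
drop 10:p onto {8:q}
ground layer = {0:p, 5:u}
drop-orders for the pieces not yet dropped (sum over which currently-grounded one goes next):
  1 to go: {9} 1  {10} 1
  2 to go: {7,9} 1  {9,10} 2
  3 to go: {5,7,9} 1  {7,9,10} 3  {8,9,10} 2
  4 to go: {5,7,9,10} 4  {6,8,9,10} 2  {7,8,9,10} 5
  5 to go: {4,6,8,9,10} 2  {5,7,8,9,10} 9  {6,7,8,9,10} 7
  6 to go: {3,4,6,8,9,10} 2  {4,6,7,8,9,10} 9  {5,6,7,8,9,10} 16
  7 to go: {2,3,4,6,8,9,10} 2  {3,4,6,7,8,9,10} 11  {4,5,6,7,8,9,10} 25
  8 to go: {1,2,3,4,6,8,9,10} 2  {2,3,4,6,7,8,9,10} 13  {3,4,5,6,7,8,9,10} 36
  9 to go: {0,1,2,3,4,6,8,9,10} 2  {1,2,3,4,6,7,8,9,10} 15  {2,3,4,5,6,7,8,9,10} 49
  if 0:p drops first: 64 orders
  if 5:u drops first: 17 orders
heap linearizations: 81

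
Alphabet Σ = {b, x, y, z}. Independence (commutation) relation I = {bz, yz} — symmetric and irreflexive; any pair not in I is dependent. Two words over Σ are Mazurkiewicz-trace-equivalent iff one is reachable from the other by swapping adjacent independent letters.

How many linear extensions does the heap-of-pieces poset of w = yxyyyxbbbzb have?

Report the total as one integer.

#0=y has no predecessor
#1=x depends on [0:y]
#2=y depends on [1:x]
#3=y depends on [2:y]
#4=y depends on [3:y]
#5=x depends on [4:y]
#6=b depends on [5:x]
#7=b depends on [6:b]
#8=b depends on [7:b]
#9=z depends on [5:x]
#10=b depends on [8:b]
sources: [0:y]
N(rest) = Σ N(rest − s) over sources s of rest; N(one piece) = 1:
  size 1 → [9]=1  [10]=1
  size 2 → [8,10]=1  [9,10]=2
  size 3 → [7,8,10]=1  [8,9,10]=3
  size 4 → [6,7,8,10]=1  [7,8,9,10]=4
  size 5 → [6,7,8,9,10]=5
  size 6 → [5,6,7,8,9,10]=5
  size 7 → [4,5,6,7,8,9,10]=5
  size 8 → [3,4,5,6,7,8,9,10]=5
  size 9 → [2,3,4,5,6,7,8,9,10]=5
  first=0(y) contributes 5

5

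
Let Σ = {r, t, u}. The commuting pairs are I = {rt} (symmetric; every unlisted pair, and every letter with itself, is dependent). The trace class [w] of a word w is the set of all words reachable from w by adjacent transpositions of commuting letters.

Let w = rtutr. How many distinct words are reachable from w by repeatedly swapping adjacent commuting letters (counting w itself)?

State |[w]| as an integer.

4

drop 0:r onto floor
drop 1:t onto floor
drop 2:u onto {0:r, 1:t}
drop 3:t onto {2:u}
drop 4:r onto {2:u}
ground layer = {0:r, 1:t}
drop-orders for the pieces not yet dropped (sum over which currently-grounded one goes next):
  1 to go: {3} 1  {4} 1
  2 to go: {3,4} 2
  3 to go: {2,3,4} 2
  if 0:r drops first: 2 orders
  if 1:t drops first: 2 orders
heap linearizations: 4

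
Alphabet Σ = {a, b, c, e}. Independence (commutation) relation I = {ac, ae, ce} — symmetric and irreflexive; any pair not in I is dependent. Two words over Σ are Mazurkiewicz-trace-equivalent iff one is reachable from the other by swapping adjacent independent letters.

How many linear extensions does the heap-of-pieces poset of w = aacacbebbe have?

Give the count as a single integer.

0(a) covers ∅
1(a) covers 0:a
2(c) covers ∅
3(a) covers 1:a
4(c) covers 2:c
5(b) covers 3:a, 4:c
6(e) covers 5:b
7(b) covers 6:e
8(b) covers 7:b
9(e) covers 8:b
floor of heap: 0:a, 2:c
completions by unplaced set U, small U first (add the entries for U minus each lowest piece of U):
  |U|=1: {9}:1
  |U|=2: {8,9}:1
  |U|=3: {7,8,9}:1
  |U|=4: {6,7,8,9}:1
  |U|=5: {5,6,7,8,9}:1
  |U|=6: {3,5,6,7,8,9}:1  {4,5,6,7,8,9}:1
  |U|=7: {1,3,5,6,7,8,9}:1  {2,4,5,6,7,8,9}:1  {3,4,5,6,7,8,9}:2
  |U|=8: {0,1,3,5,6,7,8,9}:1  {1,3,4,5,6,7,8,9}:3  {2,3,4,5,6,7,8,9}:3
  start at 0(a): 6
  start at 2(c): 4
sum over floor = 10

10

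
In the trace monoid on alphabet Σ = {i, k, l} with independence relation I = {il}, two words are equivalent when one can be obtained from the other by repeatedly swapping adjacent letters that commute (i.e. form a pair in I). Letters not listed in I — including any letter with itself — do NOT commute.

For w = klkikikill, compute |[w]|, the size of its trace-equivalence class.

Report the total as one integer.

3

drop 0:k onto floor
drop 1:l onto {0:k}
drop 2:k onto {1:l}
drop 3:i onto {2:k}
drop 4:k onto {3:i}
drop 5:i onto {4:k}
drop 6:k onto {5:i}
drop 7:i onto {6:k}
drop 8:l onto {6:k}
drop 9:l onto {8:l}
ground layer = {0:k}
drop-orders for the pieces not yet dropped (sum over which currently-grounded one goes next):
  1 to go: {7} 1  {9} 1
  2 to go: {7,9} 2  {8,9} 1
  3 to go: {7,8,9} 3
  4 to go: {6,7,8,9} 3
  5 to go: {5,6,7,8,9} 3
  6 to go: {4,5,6,7,8,9} 3
  7 to go: {3,4,5,6,7,8,9} 3
  8 to go: {2,3,4,5,6,7,8,9} 3
  if 0:k drops first: 3 orders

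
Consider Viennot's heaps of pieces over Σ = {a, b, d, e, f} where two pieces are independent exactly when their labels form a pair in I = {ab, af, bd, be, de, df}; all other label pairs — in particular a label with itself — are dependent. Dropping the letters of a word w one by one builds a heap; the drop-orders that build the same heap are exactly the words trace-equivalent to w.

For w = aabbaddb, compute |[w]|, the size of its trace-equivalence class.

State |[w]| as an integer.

56

piece 0:a — minimal
piece 1:a rests on {0:a}
piece 2:b — minimal
piece 3:b rests on {2:b}
piece 4:a rests on {1:a}
piece 5:d rests on {4:a}
piece 6:d rests on {5:d}
piece 7:b rests on {3:b}
minimal pieces: {0:a, 2:b}
ways to finish when only these pieces remain (= sum over removing one remaining piece with nothing left below it):
  1 left: {6}→1  {7}→1
  2 left: {3,7}→1  {5,6}→1  {6,7}→2
  3 left: {2,3,7}→1  {3,6,7}→3  {4,5,6}→1  {5,6,7}→3
  4 left: {1,4,5,6}→1  {2,3,6,7}→4  {3,5,6,7}→6  {4,5,6,7}→4
  5 left: {0,1,4,5,6}→1  {1,4,5,6,7}→5  {2,3,5,6,7}→10  {3,4,5,6,7}→10
  6 left: {0,1,4,5,6,7}→6  {1,3,4,5,6,7}→15  {2,3,4,5,6,7}→20
  placing 0:a first → 35 extensions
  placing 2:b first → 21 extensions
total linear extensions = 56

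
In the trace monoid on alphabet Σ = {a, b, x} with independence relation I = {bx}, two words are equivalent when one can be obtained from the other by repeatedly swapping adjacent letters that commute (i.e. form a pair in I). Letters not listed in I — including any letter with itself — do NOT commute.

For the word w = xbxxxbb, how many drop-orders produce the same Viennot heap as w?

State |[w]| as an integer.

35

drop 0:x onto floor
drop 1:b onto floor
drop 2:x onto {0:x}
drop 3:x onto {2:x}
drop 4:x onto {3:x}
drop 5:b onto {1:b}
drop 6:b onto {5:b}
ground layer = {0:x, 1:b}
drop-orders for the pieces not yet dropped (sum over which currently-grounded one goes next):
  1 to go: {4} 1  {6} 1
  2 to go: {3,4} 1  {4,6} 2  {5,6} 1
  3 to go: {1,5,6} 1  {2,3,4} 1  {3,4,6} 3  {4,5,6} 3
  4 to go: {0,2,3,4} 1  {1,4,5,6} 4  {2,3,4,6} 4  {3,4,5,6} 6
  5 to go: {0,2,3,4,6} 5  {1,3,4,5,6} 10  {2,3,4,5,6} 10
  if 0:x drops first: 20 orders
  if 1:b drops first: 15 orders
heap linearizations: 35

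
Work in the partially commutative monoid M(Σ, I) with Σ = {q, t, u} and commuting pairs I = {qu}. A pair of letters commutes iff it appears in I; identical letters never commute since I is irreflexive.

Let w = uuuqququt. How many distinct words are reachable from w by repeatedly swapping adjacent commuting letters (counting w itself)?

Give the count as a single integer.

56

piece 0:u — minimal
piece 1:u rests on {0:u}
piece 2:u rests on {1:u}
piece 3:q — minimal
piece 4:q rests on {3:q}
piece 5:u rests on {2:u}
piece 6:q rests on {4:q}
piece 7:u rests on {5:u}
piece 8:t rests on {6:q, 7:u}
minimal pieces: {0:u, 3:q}
ways to finish when only these pieces remain (= sum over removing one remaining piece with nothing left below it):
  1 left: {8}→1
  2 left: {6,8}→1  {7,8}→1
  3 left: {4,6,8}→1  {5,7,8}→1  {6,7,8}→2
  4 left: {2,5,7,8}→1  {3,4,6,8}→1  {4,6,7,8}→3  {5,6,7,8}→3
  5 left: {1,2,5,7,8}→1  {2,5,6,7,8}→4  {3,4,6,7,8}→4  {4,5,6,7,8}→6
  6 left: {0,1,2,5,7,8}→1  {1,2,5,6,7,8}→5  {2,4,5,6,7,8}→10  {3,4,5,6,7,8}→10
  7 left: {0,1,2,5,6,7,8}→6  {1,2,4,5,6,7,8}→15  {2,3,4,5,6,7,8}→20
  placing 0:u first → 35 extensions
  placing 3:q first → 21 extensions
total linear extensions = 56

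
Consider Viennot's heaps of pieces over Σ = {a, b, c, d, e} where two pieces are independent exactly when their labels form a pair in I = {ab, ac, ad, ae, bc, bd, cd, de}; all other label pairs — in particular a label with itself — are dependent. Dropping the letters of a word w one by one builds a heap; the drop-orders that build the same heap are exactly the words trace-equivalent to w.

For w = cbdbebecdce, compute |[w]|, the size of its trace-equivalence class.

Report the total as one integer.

#0=c has no predecessor
#1=b has no predecessor
#2=d has no predecessor
#3=b depends on [1:b]
#4=e depends on [0:c, 3:b]
#5=b depends on [4:e]
#6=e depends on [5:b]
#7=c depends on [6:e]
#8=d depends on [2:d]
#9=c depends on [7:c]
#10=e depends on [9:c]
sources: [0:c, 1:b, 2:d]
N(rest) = Σ N(rest − s) over sources s of rest; N(one piece) = 1:
  size 1 → [8]=1  [10]=1
  size 2 → [2,8]=1  [8,10]=2  [9,10]=1
  size 3 → [2,8,10]=3  [7,9,10]=1  [8,9,10]=3
  size 4 → [2,8,9,10]=6  [6,7,9,10]=1  [7,8,9,10]=4
  size 5 → [2,7,8,9,10]=10  [5,6,7,9,10]=1  [6,7,8,9,10]=5
  size 6 → [2,6,7,8,9,10]=15  [4,5,6,7,9,10]=1  [5,6,7,8,9,10]=6
  size 7 → [0,4,5,6,7,9,10]=1  [2,5,6,7,8,9,10]=21  [3,4,5,6,7,9,10]=1  [4,5,6,7,8,9,10]=7
  size 8 → [0,3,4,5,6,7,9,10]=2  [0,4,5,6,7,8,9,10]=8  [1,3,4,5,6,7,9,10]=1  [2,4,5,6,7,8,9,10]=28  [3,4,5,6,7,8,9,10]=8
  size 9 → [0,1,3,4,5,6,7,9,10]=3  [0,2,4,5,6,7,8,9,10]=36  [0,3,4,5,6,7,8,9,10]=18  [1,3,4,5,6,7,8,9,10]=9  [2,3,4,5,6,7,8,9,10]=36
  first=0(c) contributes 45
  first=1(b) contributes 90
  first=2(d) contributes 30
|[w]| = 165

165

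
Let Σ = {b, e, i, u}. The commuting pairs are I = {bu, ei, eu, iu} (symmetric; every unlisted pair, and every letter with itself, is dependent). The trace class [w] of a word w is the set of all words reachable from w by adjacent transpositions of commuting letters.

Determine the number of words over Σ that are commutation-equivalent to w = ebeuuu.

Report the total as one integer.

20

#0=e has no predecessor
#1=b depends on [0:e]
#2=e depends on [1:b]
#3=u has no predecessor
#4=u depends on [3:u]
#5=u depends on [4:u]
sources: [0:e, 3:u]
N(rest) = Σ N(rest − s) over sources s of rest; N(one piece) = 1:
  size 1 → [2]=1  [5]=1
  size 2 → [1,2]=1  [2,5]=2  [4,5]=1
  size 3 → [0,1,2]=1  [1,2,5]=3  [2,4,5]=3  [3,4,5]=1
  size 4 → [0,1,2,5]=4  [1,2,4,5]=6  [2,3,4,5]=4
  first=0(e) contributes 10
  first=3(u) contributes 10
|[w]| = 20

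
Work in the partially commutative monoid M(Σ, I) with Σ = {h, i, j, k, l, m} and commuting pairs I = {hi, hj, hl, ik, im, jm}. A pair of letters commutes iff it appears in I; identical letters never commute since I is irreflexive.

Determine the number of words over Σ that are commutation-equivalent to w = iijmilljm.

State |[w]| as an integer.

10

drop 0:i onto floor
drop 1:i onto {0:i}
drop 2:j onto {1:i}
drop 3:m onto floor
drop 4:i onto {2:j}
drop 5:l onto {3:m, 4:i}
drop 6:l onto {5:l}
drop 7:j onto {6:l}
drop 8:m onto {6:l}
ground layer = {0:i, 3:m}
drop-orders for the pieces not yet dropped (sum over which currently-grounded one goes next):
  1 to go: {7} 1  {8} 1
  2 to go: {7,8} 2
  3 to go: {6,7,8} 2
  4 to go: {5,6,7,8} 2
  5 to go: {3,5,6,7,8} 2  {4,5,6,7,8} 2
  6 to go: {2,4,5,6,7,8} 2  {3,4,5,6,7,8} 4
  7 to go: {1,2,4,5,6,7,8} 2  {2,3,4,5,6,7,8} 6
  if 0:i drops first: 8 orders
  if 3:m drops first: 2 orders
heap linearizations: 10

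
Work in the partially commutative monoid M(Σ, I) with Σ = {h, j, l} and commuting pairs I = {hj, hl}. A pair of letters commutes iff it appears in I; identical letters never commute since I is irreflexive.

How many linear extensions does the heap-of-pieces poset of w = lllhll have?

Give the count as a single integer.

6

drop 0:l onto floor
drop 1:l onto {0:l}
drop 2:l onto {1:l}
drop 3:h onto floor
drop 4:l onto {2:l}
drop 5:l onto {4:l}
ground layer = {0:l, 3:h}
drop-orders for the pieces not yet dropped (sum over which currently-grounded one goes next):
  1 to go: {3} 1  {5} 1
  2 to go: {3,5} 2  {4,5} 1
  3 to go: {2,4,5} 1  {3,4,5} 3
  4 to go: {1,2,4,5} 1  {2,3,4,5} 4
  if 0:l drops first: 5 orders
  if 3:h drops first: 1 orders
heap linearizations: 6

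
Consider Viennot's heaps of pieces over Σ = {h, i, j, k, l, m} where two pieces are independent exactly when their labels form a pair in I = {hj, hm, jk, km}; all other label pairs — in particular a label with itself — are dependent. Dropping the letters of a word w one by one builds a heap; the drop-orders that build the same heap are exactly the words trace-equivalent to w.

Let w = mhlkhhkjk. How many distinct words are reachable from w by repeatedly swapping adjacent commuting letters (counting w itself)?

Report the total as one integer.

#0=m has no predecessor
#1=h has no predecessor
#2=l depends on [0:m, 1:h]
#3=k depends on [2:l]
#4=h depends on [3:k]
#5=h depends on [4:h]
#6=k depends on [5:h]
#7=j depends on [2:l]
#8=k depends on [6:k]
sources: [0:m, 1:h]
N(rest) = Σ N(rest − s) over sources s of rest; N(one piece) = 1:
  size 1 → [7]=1  [8]=1
  size 2 → [6,8]=1  [7,8]=2
  size 3 → [5,6,8]=1  [6,7,8]=3
  size 4 → [4,5,6,8]=1  [5,6,7,8]=4
  size 5 → [3,4,5,6,8]=1  [4,5,6,7,8]=5
  size 6 → [3,4,5,6,7,8]=6
  size 7 → [2,3,4,5,6,7,8]=6
  first=0(m) contributes 6
  first=1(h) contributes 6
|[w]| = 12

12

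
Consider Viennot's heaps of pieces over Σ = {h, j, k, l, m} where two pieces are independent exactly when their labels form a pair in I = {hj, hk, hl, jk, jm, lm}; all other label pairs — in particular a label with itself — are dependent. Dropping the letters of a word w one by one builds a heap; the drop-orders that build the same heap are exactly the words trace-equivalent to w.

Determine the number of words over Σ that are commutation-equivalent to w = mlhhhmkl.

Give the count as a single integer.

6

#0=m has no predecessor
#1=l has no predecessor
#2=h depends on [0:m]
#3=h depends on [2:h]
#4=h depends on [3:h]
#5=m depends on [4:h]
#6=k depends on [1:l, 5:m]
#7=l depends on [6:k]
sources: [0:m, 1:l]
N(rest) = Σ N(rest − s) over sources s of rest; N(one piece) = 1:
  size 1 → [7]=1
  size 2 → [6,7]=1
  size 3 → [1,6,7]=1  [5,6,7]=1
  size 4 → [1,5,6,7]=2  [4,5,6,7]=1
  size 5 → [1,4,5,6,7]=3  [3,4,5,6,7]=1
  size 6 → [1,3,4,5,6,7]=4  [2,3,4,5,6,7]=1
  first=0(m) contributes 5
  first=1(l) contributes 1
|[w]| = 6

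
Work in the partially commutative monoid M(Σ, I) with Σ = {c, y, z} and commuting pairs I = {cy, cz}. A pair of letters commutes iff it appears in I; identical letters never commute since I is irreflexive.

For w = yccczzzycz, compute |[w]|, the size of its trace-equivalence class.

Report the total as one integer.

drop 0:y onto floor
drop 1:c onto floor
drop 2:c onto {1:c}
drop 3:c onto {2:c}
drop 4:z onto {0:y}
drop 5:z onto {4:z}
drop 6:z onto {5:z}
drop 7:y onto {6:z}
drop 8:c onto {3:c}
drop 9:z onto {7:y}
ground layer = {0:y, 1:c}
drop-orders for the pieces not yet dropped (sum over which currently-grounded one goes next):
  1 to go: {8} 1  {9} 1
  2 to go: {3,8} 1  {7,9} 1  {8,9} 2
  3 to go: {2,3,8} 1  {3,8,9} 3  {6,7,9} 1  {7,8,9} 3
  4 to go: {1,2,3,8} 1  {2,3,8,9} 4  {3,7,8,9} 6  {5,6,7,9} 1  {6,7,8,9} 4
  5 to go: {1,2,3,8,9} 5  {2,3,7,8,9} 10  {3,6,7,8,9} 10  {4,5,6,7,9} 1  {5,6,7,8,9} 5
  6 to go: {0,4,5,6,7,9} 1  {1,2,3,7,8,9} 15  {2,3,6,7,8,9} 20  {3,5,6,7,8,9} 15  {4,5,6,7,8,9} 6
  7 to go: {0,4,5,6,7,8,9} 7  {1,2,3,6,7,8,9} 35  {2,3,5,6,7,8,9} 35  {3,4,5,6,7,8,9} 21
  8 to go: {0,3,4,5,6,7,8,9} 28  {1,2,3,5,6,7,8,9} 70  {2,3,4,5,6,7,8,9} 56
  if 0:y drops first: 126 orders
  if 1:c drops first: 84 orders
heap linearizations: 210

210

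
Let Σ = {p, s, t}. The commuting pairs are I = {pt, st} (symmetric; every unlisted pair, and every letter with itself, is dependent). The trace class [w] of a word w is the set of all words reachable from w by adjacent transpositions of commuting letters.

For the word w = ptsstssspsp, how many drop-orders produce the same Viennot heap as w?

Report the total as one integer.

#0=p has no predecessor
#1=t has no predecessor
#2=s depends on [0:p]
#3=s depends on [2:s]
#4=t depends on [1:t]
#5=s depends on [3:s]
#6=s depends on [5:s]
#7=s depends on [6:s]
#8=p depends on [7:s]
#9=s depends on [8:p]
#10=p depends on [9:s]
sources: [0:p, 1:t]
N(rest) = Σ N(rest − s) over sources s of rest; N(one piece) = 1:
  size 1 → [4]=1  [10]=1
  size 2 → [1,4]=1  [4,10]=2  [9,10]=1
  size 3 → [1,4,10]=3  [4,9,10]=3  [8,9,10]=1
  size 4 → [1,4,9,10]=6  [4,8,9,10]=4  [7,8,9,10]=1
  size 5 → [1,4,8,9,10]=10  [4,7,8,9,10]=5  [6,7,8,9,10]=1
  size 6 → [1,4,7,8,9,10]=15  [4,6,7,8,9,10]=6  [5,6,7,8,9,10]=1
  size 7 → [1,4,6,7,8,9,10]=21  [3,5,6,7,8,9,10]=1  [4,5,6,7,8,9,10]=7
  size 8 → [1,4,5,6,7,8,9,10]=28  [2,3,5,6,7,8,9,10]=1  [3,4,5,6,7,8,9,10]=8
  size 9 → [0,2,3,5,6,7,8,9,10]=1  [1,3,4,5,6,7,8,9,10]=36  [2,3,4,5,6,7,8,9,10]=9
  first=0(p) contributes 45
  first=1(t) contributes 10
|[w]| = 55

55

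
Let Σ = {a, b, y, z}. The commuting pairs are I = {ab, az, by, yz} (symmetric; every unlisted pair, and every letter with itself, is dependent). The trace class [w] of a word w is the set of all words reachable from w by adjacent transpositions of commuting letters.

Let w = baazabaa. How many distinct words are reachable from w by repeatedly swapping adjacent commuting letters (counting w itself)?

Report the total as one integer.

56

drop 0:b onto floor
drop 1:a onto floor
drop 2:a onto {1:a}
drop 3:z onto {0:b}
drop 4:a onto {2:a}
drop 5:b onto {3:z}
drop 6:a onto {4:a}
drop 7:a onto {6:a}
ground layer = {0:b, 1:a}
drop-orders for the pieces not yet dropped (sum over which currently-grounded one goes next):
  1 to go: {5} 1  {7} 1
  2 to go: {3,5} 1  {5,7} 2  {6,7} 1
  3 to go: {0,3,5} 1  {3,5,7} 3  {4,6,7} 1  {5,6,7} 3
  4 to go: {0,3,5,7} 4  {2,4,6,7} 1  {3,5,6,7} 6  {4,5,6,7} 4
  5 to go: {0,3,5,6,7} 10  {1,2,4,6,7} 1  {2,4,5,6,7} 5  {3,4,5,6,7} 10
  6 to go: {0,3,4,5,6,7} 20  {1,2,4,5,6,7} 6  {2,3,4,5,6,7} 15
  if 0:b drops first: 21 orders
  if 1:a drops first: 35 orders
heap linearizations: 56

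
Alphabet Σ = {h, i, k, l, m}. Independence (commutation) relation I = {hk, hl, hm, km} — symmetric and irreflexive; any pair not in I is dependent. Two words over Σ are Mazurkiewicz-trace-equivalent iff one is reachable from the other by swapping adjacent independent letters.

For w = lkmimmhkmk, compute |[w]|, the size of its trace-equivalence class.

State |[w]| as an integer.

drop 0:l onto floor
drop 1:k onto {0:l}
drop 2:m onto {0:l}
drop 3:i onto {1:k, 2:m}
drop 4:m onto {3:i}
drop 5:m onto {4:m}
drop 6:h onto {3:i}
drop 7:k onto {3:i}
drop 8:m onto {5:m}
drop 9:k onto {7:k}
ground layer = {0:l}
drop-orders for the pieces not yet dropped (sum over which currently-grounded one goes next):
  1 to go: {6} 1  {8} 1  {9} 1
  2 to go: {5,8} 1  {6,8} 2  {6,9} 2  {7,9} 1  {8,9} 2
  3 to go: {4,5,8} 1  {5,6,8} 3  {5,8,9} 3  {6,7,9} 3  {6,8,9} 6  {7,8,9} 3
  4 to go: {4,5,6,8} 4  {4,5,8,9} 4  {5,6,8,9} 12  {5,7,8,9} 6  {6,7,8,9} 12
  5 to go: {4,5,6,8,9} 20  {4,5,7,8,9} 10  {5,6,7,8,9} 30
  6 to go: {4,5,6,7,8,9} 60
  7 to go: {3,4,5,6,7,8,9} 60
  8 to go: {1,3,4,5,6,7,8,9} 60  {2,3,4,5,6,7,8,9} 60
  if 0:l drops first: 120 orders

120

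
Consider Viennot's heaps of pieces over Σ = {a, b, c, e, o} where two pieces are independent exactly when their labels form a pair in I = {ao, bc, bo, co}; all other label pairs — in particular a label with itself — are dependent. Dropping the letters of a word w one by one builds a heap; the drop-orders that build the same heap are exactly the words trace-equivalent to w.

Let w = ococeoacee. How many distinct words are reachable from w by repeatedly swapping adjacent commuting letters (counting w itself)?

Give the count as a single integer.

18

piece 0:o — minimal
piece 1:c — minimal
piece 2:o rests on {0:o}
piece 3:c rests on {1:c}
piece 4:e rests on {2:o, 3:c}
piece 5:o rests on {4:e}
piece 6:a rests on {4:e}
piece 7:c rests on {6:a}
piece 8:e rests on {5:o, 7:c}
piece 9:e rests on {8:e}
minimal pieces: {0:o, 1:c}
ways to finish when only these pieces remain (= sum over removing one remaining piece with nothing left below it):
  1 left: {9}→1
  2 left: {8,9}→1
  3 left: {5,8,9}→1  {7,8,9}→1
  4 left: {5,7,8,9}→2  {6,7,8,9}→1
  5 left: {5,6,7,8,9}→3
  6 left: {4,5,6,7,8,9}→3
  7 left: {2,4,5,6,7,8,9}→3  {3,4,5,6,7,8,9}→3
  8 left: {0,2,4,5,6,7,8,9}→3  {1,3,4,5,6,7,8,9}→3  {2,3,4,5,6,7,8,9}→6
  placing 0:o first → 9 extensions
  placing 1:c first → 9 extensions
total linear extensions = 18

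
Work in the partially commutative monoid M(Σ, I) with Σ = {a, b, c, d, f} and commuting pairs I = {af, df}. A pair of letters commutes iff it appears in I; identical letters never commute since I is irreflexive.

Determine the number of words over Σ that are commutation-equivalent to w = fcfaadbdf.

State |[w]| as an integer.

piece 0:f — minimal
piece 1:c rests on {0:f}
piece 2:f rests on {1:c}
piece 3:a rests on {1:c}
piece 4:a rests on {3:a}
piece 5:d rests on {4:a}
piece 6:b rests on {2:f, 5:d}
piece 7:d rests on {6:b}
piece 8:f rests on {6:b}
minimal pieces: {0:f}
ways to finish when only these pieces remain (= sum over removing one remaining piece with nothing left below it):
  1 left: {7}→1  {8}→1
  2 left: {7,8}→2
  3 left: {6,7,8}→2
  4 left: {2,6,7,8}→2  {5,6,7,8}→2
  5 left: {2,5,6,7,8}→4  {4,5,6,7,8}→2
  6 left: {2,4,5,6,7,8}→6  {3,4,5,6,7,8}→2
  7 left: {2,3,4,5,6,7,8}→8
  placing 0:f first → 8 extensions

8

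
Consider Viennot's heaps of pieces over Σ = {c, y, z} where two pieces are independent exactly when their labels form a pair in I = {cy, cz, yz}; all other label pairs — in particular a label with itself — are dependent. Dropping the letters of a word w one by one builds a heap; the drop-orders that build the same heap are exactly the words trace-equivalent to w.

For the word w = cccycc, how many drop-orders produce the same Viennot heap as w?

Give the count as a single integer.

piece 0:c — minimal
piece 1:c rests on {0:c}
piece 2:c rests on {1:c}
piece 3:y — minimal
piece 4:c rests on {2:c}
piece 5:c rests on {4:c}
minimal pieces: {0:c, 3:y}
ways to finish when only these pieces remain (= sum over removing one remaining piece with nothing left below it):
  1 left: {3}→1  {5}→1
  2 left: {3,5}→2  {4,5}→1
  3 left: {2,4,5}→1  {3,4,5}→3
  4 left: {1,2,4,5}→1  {2,3,4,5}→4
  placing 0:c first → 5 extensions
  placing 3:y first → 1 extensions
total linear extensions = 6

6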